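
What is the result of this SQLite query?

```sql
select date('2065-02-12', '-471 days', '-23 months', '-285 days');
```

Applying '-471 days' to 2065-02-12: counting 471 days back gives 2063-10-30.
Adding -23 months to 2063-10-30 gives 2061-11-30.
Applying '-285 days' to 2061-11-30: counting 285 days back gives 2061-02-18.

2061-02-18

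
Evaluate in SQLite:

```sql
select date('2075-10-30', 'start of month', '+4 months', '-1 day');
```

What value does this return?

`start of month` rewinds 2075-10-30 to 2075-10-01.
Adding +4 months to 2075-10-01 gives 2076-02-01.
Going back 1 day from 2076-02-01 reaches 2076-01-31 (last day of January, 31 days).

2076-01-31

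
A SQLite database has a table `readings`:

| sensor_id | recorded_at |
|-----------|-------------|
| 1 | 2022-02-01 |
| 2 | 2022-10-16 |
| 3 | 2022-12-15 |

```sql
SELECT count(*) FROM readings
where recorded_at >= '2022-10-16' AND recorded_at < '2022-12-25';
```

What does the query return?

2

Rows in [2022-10-16, 2022-12-25): 2022-10-16, 2022-12-15 → 2 rows.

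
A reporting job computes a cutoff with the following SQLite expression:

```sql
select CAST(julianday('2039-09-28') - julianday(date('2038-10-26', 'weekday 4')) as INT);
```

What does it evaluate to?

335

`weekday 4` advances to the next Thursday; 2038-10-26 is a Tuesday, so it moves forward to 2038-10-28.
3 days remain in October 2038 after the 28th (31 − 28).
Full months from November 2038 through August 2039 contribute their day counts.
Then 28 days into September 2039.
Total: 3 + 30 + 31 + 31 + 28 + 31 + 30 + 31 + 30 + 31 + 31 + 28 = 335.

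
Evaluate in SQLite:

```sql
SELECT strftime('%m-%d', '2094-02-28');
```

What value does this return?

02-28

`%m-%d` extracts the month-day: 02-28.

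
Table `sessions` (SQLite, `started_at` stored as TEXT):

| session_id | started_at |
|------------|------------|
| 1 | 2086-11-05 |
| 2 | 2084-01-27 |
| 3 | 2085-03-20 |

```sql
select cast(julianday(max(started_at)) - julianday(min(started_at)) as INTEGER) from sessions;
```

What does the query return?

1013

MIN = 2084-01-27, MAX = 2086-11-05.
4 days remain in January 2084 after the 27th (31 − 27).
Full months from February 2084 through October 2086 contribute their day counts.
Then 5 days into November 2086.
Total: 4 + 29 + 31 + 30 + 31 + 30 + 31 + 31 + 30 + 31 + 30 + 31 + 31 + 28 + 31 + 30 + 31 + 30 + 31 + 31 + 30 + 31 + 30 + 31 + 31 + 28 + 31 + 30 + 31 + 30 + 31 + 31 + 30 + 31 + 5 = 1013.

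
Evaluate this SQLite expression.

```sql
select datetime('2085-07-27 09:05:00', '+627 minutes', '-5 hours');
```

627 minutes = 10h 27m; +627 minutes from 2085-07-27 09:05:00 is 2085-07-27 19:32:00.
-5 hours from 2085-07-27 19:32:00 is 2085-07-27 14:32:00.

2085-07-27 14:32:00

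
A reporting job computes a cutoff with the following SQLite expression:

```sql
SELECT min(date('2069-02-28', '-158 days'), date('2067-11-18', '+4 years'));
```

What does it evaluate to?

2068-09-23

date('2069-02-28', '-158 days') → 2068-09-23.
date('2067-11-18', '+4 years') → 2071-11-18.
Earlier of the two is 2068-09-23.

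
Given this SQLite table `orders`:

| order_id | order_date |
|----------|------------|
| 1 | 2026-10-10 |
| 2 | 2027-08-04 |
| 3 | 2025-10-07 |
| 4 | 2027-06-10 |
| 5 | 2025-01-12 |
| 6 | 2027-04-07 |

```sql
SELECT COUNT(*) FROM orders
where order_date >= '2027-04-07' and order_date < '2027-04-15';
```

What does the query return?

Rows in [2027-04-07, 2027-04-15): 2027-04-07 → 1 row.

1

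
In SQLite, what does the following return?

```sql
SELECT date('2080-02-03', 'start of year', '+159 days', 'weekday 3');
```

`start of year` rewinds 2080-02-03 to 2080-01-01.
Applying '+159 days' to 2080-01-01: counting 159 days forward gives 2080-06-08.
`weekday 3` advances to the next Wednesday; 2080-06-08 is a Saturday, so it moves forward to 2080-06-12.

2080-06-12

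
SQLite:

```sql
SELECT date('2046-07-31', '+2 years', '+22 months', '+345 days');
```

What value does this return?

2051-05-11

Adding +2 years to 2046-07-31 gives 2048-07-31.
Adding +22 months to 2048-07-31 gives 2050-05-31.
Applying '+345 days' to 2050-05-31: counting 345 days forward gives 2051-05-11.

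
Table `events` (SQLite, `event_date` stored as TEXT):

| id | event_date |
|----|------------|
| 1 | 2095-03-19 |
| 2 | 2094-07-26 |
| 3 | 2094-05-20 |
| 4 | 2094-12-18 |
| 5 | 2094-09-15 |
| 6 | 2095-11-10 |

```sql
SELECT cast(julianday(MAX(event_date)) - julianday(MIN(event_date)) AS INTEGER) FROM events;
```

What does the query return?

MIN = 2094-05-20, MAX = 2095-11-10.
11 days remain in May 2094 after the 20th (31 − 20).
Full months from June 2094 through October 2095 contribute their day counts.
Then 10 days into November 2095.
Total: 11 + 30 + 31 + 31 + 30 + 31 + 30 + 31 + 31 + 28 + 31 + 30 + 31 + 30 + 31 + 31 + 30 + 31 + 10 = 539.

539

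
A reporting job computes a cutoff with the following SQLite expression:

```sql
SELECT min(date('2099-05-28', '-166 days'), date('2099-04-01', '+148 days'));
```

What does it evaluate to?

date('2099-05-28', '-166 days') → 2098-12-13.
date('2099-04-01', '+148 days') → 2099-08-27.
Earlier of the two is 2098-12-13.

2098-12-13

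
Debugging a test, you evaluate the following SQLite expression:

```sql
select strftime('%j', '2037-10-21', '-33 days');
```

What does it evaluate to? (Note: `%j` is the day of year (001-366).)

First apply '-33 days': 2037-10-21 → 2037-09-18.
Day-of-year for 2037-09-18: days since 2037-01-01 inclusive = 261, zero-padded to 261.

261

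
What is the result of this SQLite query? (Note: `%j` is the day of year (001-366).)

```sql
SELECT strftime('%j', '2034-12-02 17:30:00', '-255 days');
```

First apply '-255 days': 2034-12-02 17:30:00 → 2034-03-22 17:30:00.
Day-of-year for 2034-03-22: days since 2034-01-01 inclusive = 81, zero-padded to 081.

081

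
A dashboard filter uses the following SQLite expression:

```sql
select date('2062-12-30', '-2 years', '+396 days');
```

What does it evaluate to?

Adding -2 years to 2062-12-30 gives 2060-12-30.
Applying '+396 days' to 2060-12-30: counting 396 days forward gives 2062-01-30.

2062-01-30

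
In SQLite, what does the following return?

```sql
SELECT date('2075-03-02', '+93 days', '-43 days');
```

Applying '+93 days' to 2075-03-02: counting 93 days forward gives 2075-06-03.
Applying '-43 days' to 2075-06-03: counting 43 days back gives 2075-04-21.

2075-04-21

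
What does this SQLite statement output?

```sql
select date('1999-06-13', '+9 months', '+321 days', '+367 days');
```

Adding +9 months to 1999-06-13 gives 2000-03-13.
Applying '+321 days' to 2000-03-13: counting 321 days forward gives 2001-01-28.
Applying '+367 days' to 2001-01-28: counting 367 days forward gives 2002-01-30.

2002-01-30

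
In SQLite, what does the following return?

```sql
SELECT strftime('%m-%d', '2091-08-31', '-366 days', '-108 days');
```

05-14

First apply '-366 days', '-108 days': 2091-08-31 → 2090-05-14.
`%m-%d` extracts the month-day: 05-14.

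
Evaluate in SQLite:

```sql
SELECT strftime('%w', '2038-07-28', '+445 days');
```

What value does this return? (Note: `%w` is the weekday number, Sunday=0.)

0

First apply '+445 days': 2038-07-28 → 2039-10-16.
2039-10-16 is a Sunday; with Sunday=0 that is 0.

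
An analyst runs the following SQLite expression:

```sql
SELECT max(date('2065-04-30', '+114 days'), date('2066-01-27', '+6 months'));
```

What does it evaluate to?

date('2065-04-30', '+114 days') → 2065-08-22.
date('2066-01-27', '+6 months') → 2066-07-27.
Later of the two is 2066-07-27.

2066-07-27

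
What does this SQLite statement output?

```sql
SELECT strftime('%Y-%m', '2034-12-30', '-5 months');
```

2034-07

First apply '-5 months': 2034-12-30 → 2034-07-30.
`%Y-%m` extracts the year-month: 2034-07.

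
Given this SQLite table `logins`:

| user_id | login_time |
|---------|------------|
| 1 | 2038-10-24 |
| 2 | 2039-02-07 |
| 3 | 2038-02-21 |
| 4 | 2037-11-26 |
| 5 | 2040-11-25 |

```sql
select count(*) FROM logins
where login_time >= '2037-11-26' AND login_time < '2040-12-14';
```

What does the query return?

5

Rows in [2037-11-26, 2040-12-14): 2038-10-24, 2039-02-07, 2038-02-21, 2037-11-26, 2040-11-25 → 5 rows.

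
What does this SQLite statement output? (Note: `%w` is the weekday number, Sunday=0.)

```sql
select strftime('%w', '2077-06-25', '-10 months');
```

First apply '-10 months': 2077-06-25 → 2076-08-25.
2076-08-25 is a Tuesday; with Sunday=0 that is 2.

2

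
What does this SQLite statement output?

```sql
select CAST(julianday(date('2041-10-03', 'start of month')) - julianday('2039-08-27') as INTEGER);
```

`start of month` rewinds 2041-10-03 to 2041-10-01.
4 days remain in August 2039 after the 27th (31 − 27).
Full months from September 2039 through September 2041 contribute their day counts.
Then 1 day into October 2041.
Total: 4 + 30 + 31 + 30 + 31 + 31 + 29 + 31 + 30 + 31 + 30 + 31 + 31 + 30 + 31 + 30 + 31 + 31 + 28 + 31 + 30 + 31 + 30 + 31 + 31 + 30 + 1 = 766.

766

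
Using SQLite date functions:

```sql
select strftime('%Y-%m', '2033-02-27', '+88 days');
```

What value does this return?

2033-05

First apply '+88 days': 2033-02-27 → 2033-05-26.
`%Y-%m` extracts the year-month: 2033-05.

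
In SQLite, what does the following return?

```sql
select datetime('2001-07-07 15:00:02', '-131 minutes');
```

131 minutes = 2h 11m; -131 minutes from 2001-07-07 15:00:02 is 2001-07-07 12:49:02.

2001-07-07 12:49:02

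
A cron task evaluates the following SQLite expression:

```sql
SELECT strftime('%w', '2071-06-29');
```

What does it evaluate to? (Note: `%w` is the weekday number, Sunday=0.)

1

2071-06-29 is a Monday; with Sunday=0 that is 1.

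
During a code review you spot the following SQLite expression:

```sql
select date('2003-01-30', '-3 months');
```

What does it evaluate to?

Adding -3 months to 2003-01-30 gives 2002-10-30.

2002-10-30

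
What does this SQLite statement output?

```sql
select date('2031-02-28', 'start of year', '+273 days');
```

`start of year` rewinds 2031-02-28 to 2031-01-01.
Applying '+273 days' to 2031-01-01: counting 273 days forward gives 2031-10-01.

2031-10-01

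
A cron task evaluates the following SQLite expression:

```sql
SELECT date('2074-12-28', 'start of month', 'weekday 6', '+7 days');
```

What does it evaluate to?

`start of month` rewinds 2074-12-28 to 2074-12-01.
`weekday 6` advances to the next Saturday; 2074-12-01 is already a Saturday, so it stays at 2074-12-01.
Advancing 7 more days within December lands on 2074-12-08.

2074-12-08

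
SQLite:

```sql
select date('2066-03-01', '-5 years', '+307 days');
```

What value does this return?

Adding -5 years to 2066-03-01 gives 2061-03-01.
Applying '+307 days' to 2061-03-01: counting 307 days forward gives 2062-01-02.

2062-01-02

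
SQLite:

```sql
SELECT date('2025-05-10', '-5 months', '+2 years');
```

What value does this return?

2026-12-10

Adding -5 months to 2025-05-10 gives 2024-12-10.
Adding +2 years to 2024-12-10 gives 2026-12-10.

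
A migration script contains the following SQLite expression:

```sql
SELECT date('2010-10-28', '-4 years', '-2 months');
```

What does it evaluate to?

Adding -4 years to 2010-10-28 gives 2006-10-28.
Adding -2 months to 2006-10-28 gives 2006-08-28.

2006-08-28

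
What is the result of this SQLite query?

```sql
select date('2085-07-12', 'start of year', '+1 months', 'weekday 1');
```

2085-02-05

`start of year` rewinds 2085-07-12 to 2085-01-01.
Adding +1 month to 2085-01-01 gives 2085-02-01.
`weekday 1` advances to the next Monday; 2085-02-01 is a Thursday, so it moves forward to 2085-02-05.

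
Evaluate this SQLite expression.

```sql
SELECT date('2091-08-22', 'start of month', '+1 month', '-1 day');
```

`start of month` rewinds 2091-08-22 to 2091-08-01.
Adding +1 month to 2091-08-01 gives 2091-09-01.
Going back 1 day from 2091-09-01 reaches 2091-08-31 (last day of August, 31 days).

2091-08-31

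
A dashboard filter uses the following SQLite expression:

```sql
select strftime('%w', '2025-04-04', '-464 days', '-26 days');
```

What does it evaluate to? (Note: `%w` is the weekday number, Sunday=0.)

5

First apply '-464 days', '-26 days': 2025-04-04 → 2023-12-01.
2023-12-01 is a Friday; with Sunday=0 that is 5.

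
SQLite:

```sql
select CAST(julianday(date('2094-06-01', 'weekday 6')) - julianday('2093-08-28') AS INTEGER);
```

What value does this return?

`weekday 6` advances to the next Saturday; 2094-06-01 is a Tuesday, so it moves forward to 2094-06-05.
3 days remain in August 2093 after the 28th (31 − 28).
Full months from September 2093 through May 2094 contribute their day counts.
Then 5 days into June 2094.
Total: 3 + 30 + 31 + 30 + 31 + 31 + 28 + 31 + 30 + 31 + 5 = 281.

281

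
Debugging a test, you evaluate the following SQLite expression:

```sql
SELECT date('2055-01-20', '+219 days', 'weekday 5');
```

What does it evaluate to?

Applying '+219 days' to 2055-01-20: counting 219 days forward gives 2055-08-27.
`weekday 5` advances to the next Friday; 2055-08-27 is already a Friday, so it stays at 2055-08-27.

2055-08-27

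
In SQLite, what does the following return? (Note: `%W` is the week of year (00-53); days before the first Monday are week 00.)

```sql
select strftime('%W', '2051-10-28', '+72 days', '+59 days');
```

First apply '+72 days', '+59 days': 2051-10-28 → 2052-03-07.
2052-03-07 is a Thursday. SQLite's %W counts Mondays since the year started; the result is 10.

10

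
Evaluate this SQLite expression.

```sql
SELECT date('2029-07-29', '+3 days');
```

July 2029 has 31 days; 2 remain after the 29th, so 3 days reach 2029-08-01.

2029-08-01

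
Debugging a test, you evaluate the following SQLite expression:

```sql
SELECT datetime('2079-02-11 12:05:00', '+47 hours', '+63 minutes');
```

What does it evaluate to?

+47 hours from 2079-02-11 12:05:00 is 2079-02-13 11:05:00 (crosses midnight).
63 minutes = 1h 3m; +63 minutes from 2079-02-13 11:05:00 is 2079-02-13 12:08:00.

2079-02-13 12:08:00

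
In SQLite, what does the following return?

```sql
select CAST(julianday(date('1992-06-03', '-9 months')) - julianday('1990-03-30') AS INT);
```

522

Adding -9 months to 1992-06-03 gives 1991-09-03.
1 day remains in March 1990 after the 30th (31 − 30).
Full months from April 1990 through August 1991 contribute their day counts.
Then 3 days into September 1991.
Total: 1 + 30 + 31 + 30 + 31 + 31 + 30 + 31 + 30 + 31 + 31 + 28 + 31 + 30 + 31 + 30 + 31 + 31 + 3 = 522.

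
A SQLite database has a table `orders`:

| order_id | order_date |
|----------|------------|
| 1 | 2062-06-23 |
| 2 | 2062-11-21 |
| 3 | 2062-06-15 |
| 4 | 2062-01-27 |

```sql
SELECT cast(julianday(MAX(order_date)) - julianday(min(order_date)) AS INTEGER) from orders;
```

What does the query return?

298

MIN = 2062-01-27, MAX = 2062-11-21.
4 days remain in January 2062 after the 27th (31 − 27).
Full months from February 2062 through October 2062 contribute their day counts.
Then 21 days into November 2062.
Total: 4 + 28 + 31 + 30 + 31 + 30 + 31 + 31 + 30 + 31 + 21 = 298.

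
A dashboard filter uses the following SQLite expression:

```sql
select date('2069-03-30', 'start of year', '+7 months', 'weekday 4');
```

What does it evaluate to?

`start of year` rewinds 2069-03-30 to 2069-01-01.
Adding +7 months to 2069-01-01 gives 2069-08-01.
`weekday 4` advances to the next Thursday; 2069-08-01 is already a Thursday, so it stays at 2069-08-01.

2069-08-01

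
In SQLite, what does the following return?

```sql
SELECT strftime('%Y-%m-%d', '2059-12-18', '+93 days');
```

First apply '+93 days': 2059-12-18 → 2060-03-20.
`%Y-%m-%d` extracts the ISO date: 2060-03-20.

2060-03-20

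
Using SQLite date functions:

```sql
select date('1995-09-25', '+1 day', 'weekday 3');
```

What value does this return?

1995-09-27

Advancing 1 more day within September lands on 1995-09-26.
`weekday 3` advances to the next Wednesday; 1995-09-26 is a Tuesday, so it moves forward to 1995-09-27.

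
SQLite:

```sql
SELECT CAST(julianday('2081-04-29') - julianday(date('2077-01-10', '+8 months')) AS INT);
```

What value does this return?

1327

Adding +8 months to 2077-01-10 gives 2077-09-10.
20 days remain in September 2077 after the 10th (30 − 10).
Full months from October 2077 through March 2081 contribute their day counts.
Then 29 days into April 2081.
Total: 20 + 31 + 30 + 31 + 31 + 28 + 31 + 30 + 31 + 30 + 31 + 31 + 30 + 31 + 30 + 31 + 31 + 28 + 31 + 30 + 31 + 30 + 31 + 31 + 30 + 31 + 30 + 31 + 31 + 29 + 31 + 30 + 31 + 30 + 31 + 31 + 30 + 31 + 30 + 31 + 31 + 28 + 31 + 29 = 1327.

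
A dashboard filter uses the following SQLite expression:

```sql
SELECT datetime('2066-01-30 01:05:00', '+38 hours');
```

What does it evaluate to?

+38 hours from 2066-01-30 01:05:00 is 2066-01-31 15:05:00 (crosses midnight).

2066-01-31 15:05:00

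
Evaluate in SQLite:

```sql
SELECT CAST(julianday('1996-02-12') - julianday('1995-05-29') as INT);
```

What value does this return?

259

2 days remain in May 1995 after the 29th (31 − 29).
Full months from June 1995 through January 1996 contribute their day counts.
Then 12 days into February 1996.
Total: 2 + 30 + 31 + 31 + 30 + 31 + 30 + 31 + 31 + 12 = 259.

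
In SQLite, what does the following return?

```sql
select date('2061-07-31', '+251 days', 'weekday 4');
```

Applying '+251 days' to 2061-07-31: counting 251 days forward gives 2062-04-08.
`weekday 4` advances to the next Thursday; 2062-04-08 is a Saturday, so it moves forward to 2062-04-13.

2062-04-13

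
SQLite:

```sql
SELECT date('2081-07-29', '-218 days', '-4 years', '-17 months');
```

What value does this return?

2075-07-23

Applying '-218 days' to 2081-07-29: counting 218 days back gives 2080-12-23.
Adding -4 years to 2080-12-23 gives 2076-12-23.
Adding -17 months to 2076-12-23 gives 2075-07-23.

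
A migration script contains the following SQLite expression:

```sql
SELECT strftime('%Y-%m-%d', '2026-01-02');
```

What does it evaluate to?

`%Y-%m-%d` extracts the ISO date: 2026-01-02.

2026-01-02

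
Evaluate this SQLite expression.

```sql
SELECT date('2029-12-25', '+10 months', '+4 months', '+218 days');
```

Adding +10 months to 2029-12-25 gives 2030-10-25.
Adding +4 months to 2030-10-25 gives 2031-02-25.
Applying '+218 days' to 2031-02-25: counting 218 days forward gives 2031-10-01.

2031-10-01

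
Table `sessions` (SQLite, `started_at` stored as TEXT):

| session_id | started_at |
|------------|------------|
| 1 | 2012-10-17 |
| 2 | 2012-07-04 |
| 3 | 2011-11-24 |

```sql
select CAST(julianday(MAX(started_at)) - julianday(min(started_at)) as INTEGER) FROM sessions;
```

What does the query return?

MIN = 2011-11-24, MAX = 2012-10-17.
6 days remain in November 2011 after the 24th (30 − 24).
Full months from December 2011 through September 2012 contribute their day counts.
Then 17 days into October 2012.
Total: 6 + 31 + 31 + 29 + 31 + 30 + 31 + 30 + 31 + 31 + 30 + 17 = 328.

328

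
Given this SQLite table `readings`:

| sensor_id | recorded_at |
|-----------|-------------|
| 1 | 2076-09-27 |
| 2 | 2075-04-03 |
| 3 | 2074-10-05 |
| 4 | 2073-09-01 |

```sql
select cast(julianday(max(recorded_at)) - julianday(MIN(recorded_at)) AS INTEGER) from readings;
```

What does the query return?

1122

MIN = 2073-09-01, MAX = 2076-09-27.
29 days remain in September 2073 after the 1st (30 − 1).
Full months from October 2073 through August 2076 contribute their day counts.
Then 27 days into September 2076.
Total: 29 + 31 + 30 + 31 + 31 + 28 + 31 + 30 + 31 + 30 + 31 + 31 + 30 + 31 + 30 + 31 + 31 + 28 + 31 + 30 + 31 + 30 + 31 + 31 + 30 + 31 + 30 + 31 + 31 + 29 + 31 + 30 + 31 + 30 + 31 + 31 + 27 = 1122.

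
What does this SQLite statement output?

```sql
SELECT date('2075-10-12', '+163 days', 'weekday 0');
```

Applying '+163 days' to 2075-10-12: counting 163 days forward gives 2076-03-23.
`weekday 0` advances to the next Sunday; 2076-03-23 is a Monday, so it moves forward to 2076-03-29.

2076-03-29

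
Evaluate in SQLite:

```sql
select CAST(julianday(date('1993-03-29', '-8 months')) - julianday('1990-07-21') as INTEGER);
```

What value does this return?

739

Adding -8 months to 1993-03-29 gives 1992-07-29.
10 days remain in July 1990 after the 21st (31 − 21).
Full months from August 1990 through June 1992 contribute their day counts.
Then 29 days into July 1992.
Total: 10 + 31 + 30 + 31 + 30 + 31 + 31 + 28 + 31 + 30 + 31 + 30 + 31 + 31 + 30 + 31 + 30 + 31 + 31 + 29 + 31 + 30 + 31 + 30 + 29 = 739.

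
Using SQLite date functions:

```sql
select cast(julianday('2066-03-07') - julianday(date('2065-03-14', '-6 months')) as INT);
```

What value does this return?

Adding -6 months to 2065-03-14 gives 2064-09-14.
16 days remain in September 2064 after the 14th (30 − 14).
Full months from October 2064 through February 2066 contribute their day counts.
Then 7 days into March 2066.
Total: 16 + 31 + 30 + 31 + 31 + 28 + 31 + 30 + 31 + 30 + 31 + 31 + 30 + 31 + 30 + 31 + 31 + 28 + 7 = 539.

539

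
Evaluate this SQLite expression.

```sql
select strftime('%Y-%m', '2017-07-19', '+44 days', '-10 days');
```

2017-08

First apply '+44 days', '-10 days': 2017-07-19 → 2017-08-22.
`%Y-%m` extracts the year-month: 2017-08.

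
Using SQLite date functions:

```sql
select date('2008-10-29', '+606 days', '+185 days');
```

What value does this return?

Applying '+606 days' to 2008-10-29: counting 606 days forward gives 2010-06-27.
Applying '+185 days' to 2010-06-27: counting 185 days forward gives 2010-12-29.

2010-12-29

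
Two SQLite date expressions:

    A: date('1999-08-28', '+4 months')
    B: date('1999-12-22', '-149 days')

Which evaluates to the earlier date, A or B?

A = 1999-12-28.
B = 1999-07-26.
B is earlier.

B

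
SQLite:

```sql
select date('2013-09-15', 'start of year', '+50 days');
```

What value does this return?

2013-02-20

`start of year` rewinds 2013-09-15 to 2013-01-01.
Applying '+50 days' to 2013-01-01: counting 50 days forward gives 2013-02-20.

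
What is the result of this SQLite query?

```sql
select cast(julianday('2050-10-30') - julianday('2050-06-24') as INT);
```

6 days remain in June 2050 after the 24th (30 − 24).
July 2050: 31 days.
August 2050: 31 days.
September 2050: 30 days.
Then 30 days into October 2050.
Total: 6 + 31 + 31 + 30 + 30 = 128.

128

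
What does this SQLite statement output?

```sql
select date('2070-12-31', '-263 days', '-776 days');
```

Applying '-263 days' to 2070-12-31: counting 263 days back gives 2070-04-12.
Applying '-776 days' to 2070-04-12: counting 776 days back gives 2068-02-26.

2068-02-26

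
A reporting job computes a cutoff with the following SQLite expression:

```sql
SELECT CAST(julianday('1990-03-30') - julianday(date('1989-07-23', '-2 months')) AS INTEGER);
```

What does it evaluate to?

311

Adding -2 months to 1989-07-23 gives 1989-05-23.
8 days remain in May 1989 after the 23rd (31 − 23).
Full months from June 1989 through February 1990 contribute their day counts.
Then 30 days into March 1990.
Total: 8 + 30 + 31 + 31 + 30 + 31 + 30 + 31 + 31 + 28 + 30 = 311.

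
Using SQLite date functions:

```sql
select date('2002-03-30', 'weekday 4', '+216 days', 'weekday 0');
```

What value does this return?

2002-11-10

`weekday 4` advances to the next Thursday; 2002-03-30 is a Saturday, so it moves forward to 2002-04-04.
Applying '+216 days' to 2002-04-04: counting 216 days forward gives 2002-11-06.
`weekday 0` advances to the next Sunday; 2002-11-06 is a Wednesday, so it moves forward to 2002-11-10.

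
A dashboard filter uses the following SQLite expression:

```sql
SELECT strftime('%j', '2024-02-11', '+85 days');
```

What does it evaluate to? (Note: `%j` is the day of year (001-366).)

127

First apply '+85 days': 2024-02-11 → 2024-05-06.
Day-of-year for 2024-05-06: days since 2024-01-01 inclusive = 127, zero-padded to 127.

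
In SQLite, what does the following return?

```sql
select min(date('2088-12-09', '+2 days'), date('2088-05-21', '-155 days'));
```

date('2088-12-09', '+2 days') → 2088-12-11.
date('2088-05-21', '-155 days') → 2087-12-18.
Earlier of the two is 2087-12-18.

2087-12-18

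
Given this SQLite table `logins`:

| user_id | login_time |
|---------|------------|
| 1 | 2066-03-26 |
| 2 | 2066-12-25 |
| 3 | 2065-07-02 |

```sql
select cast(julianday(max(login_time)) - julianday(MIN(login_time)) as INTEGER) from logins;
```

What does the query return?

541

MIN = 2065-07-02, MAX = 2066-12-25.
29 days remain in July 2065 after the 2nd (31 − 2).
Full months from August 2065 through November 2066 contribute their day counts.
Then 25 days into December 2066.
Total: 29 + 31 + 30 + 31 + 30 + 31 + 31 + 28 + 31 + 30 + 31 + 30 + 31 + 31 + 30 + 31 + 30 + 25 = 541.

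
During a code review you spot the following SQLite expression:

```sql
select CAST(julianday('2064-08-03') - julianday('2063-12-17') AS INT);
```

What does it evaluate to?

230

14 days remain in December 2063 after the 17th (31 − 17).
Full months from January 2064 through July 2064 contribute their day counts.
Then 3 days into August 2064.
Total: 14 + 31 + 29 + 31 + 30 + 31 + 30 + 31 + 3 = 230.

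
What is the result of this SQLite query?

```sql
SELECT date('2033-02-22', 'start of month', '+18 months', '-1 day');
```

`start of month` rewinds 2033-02-22 to 2033-02-01.
Adding +18 months to 2033-02-01 gives 2034-08-01.
Going back 1 day from 2034-08-01 reaches 2034-07-31 (last day of July, 31 days).

2034-07-31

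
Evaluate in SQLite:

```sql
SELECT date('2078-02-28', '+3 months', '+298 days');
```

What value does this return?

Adding +3 months to 2078-02-28 gives 2078-05-28.
Applying '+298 days' to 2078-05-28: counting 298 days forward gives 2079-03-22.

2079-03-22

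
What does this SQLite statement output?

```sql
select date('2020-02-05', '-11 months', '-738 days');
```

Adding -11 months to 2020-02-05 gives 2019-03-05.
Applying '-738 days' to 2019-03-05: counting 738 days back gives 2017-02-25.

2017-02-25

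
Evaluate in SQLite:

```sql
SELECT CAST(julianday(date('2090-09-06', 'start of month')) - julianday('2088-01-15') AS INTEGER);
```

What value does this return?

`start of month` rewinds 2090-09-06 to 2090-09-01.
16 days remain in January 2088 after the 15th (31 − 15).
Full months from February 2088 through August 2090 contribute their day counts.
Then 1 day into September 2090.
Total: 16 + 29 + 31 + 30 + 31 + 30 + 31 + 31 + 30 + 31 + 30 + 31 + 31 + 28 + 31 + 30 + 31 + 30 + 31 + 31 + 30 + 31 + 30 + 31 + 31 + 28 + 31 + 30 + 31 + 30 + 31 + 31 + 1 = 960.

960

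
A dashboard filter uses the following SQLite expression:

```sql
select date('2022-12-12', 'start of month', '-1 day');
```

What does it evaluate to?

`start of month` rewinds 2022-12-12 to 2022-12-01.
Going back 1 day from 2022-12-01 reaches 2022-11-30 (last day of November, 30 days).

2022-11-30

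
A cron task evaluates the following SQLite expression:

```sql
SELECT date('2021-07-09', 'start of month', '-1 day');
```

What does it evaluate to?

2021-06-30

`start of month` rewinds 2021-07-09 to 2021-07-01.
Going back 1 day from 2021-07-01 reaches 2021-06-30 (last day of June, 30 days).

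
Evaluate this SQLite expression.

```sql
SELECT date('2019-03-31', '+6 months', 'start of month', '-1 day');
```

Adding +6 months to 2019-03-31 targets 2019-09-31. September 2019 has only 30 days, so SQLite normalizes the 1-day overflow forward to 2019-10-01.
`start of month` rewinds 2019-10-01 to 2019-10-01.
Going back 1 day from 2019-10-01 reaches 2019-09-30 (last day of September, 30 days).

2019-09-30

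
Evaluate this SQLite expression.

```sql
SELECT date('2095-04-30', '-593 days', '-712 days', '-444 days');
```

2090-07-16

Applying '-593 days' to 2095-04-30: counting 593 days back gives 2093-09-14.
Applying '-712 days' to 2093-09-14: counting 712 days back gives 2091-10-03.
Applying '-444 days' to 2091-10-03: counting 444 days back gives 2090-07-16.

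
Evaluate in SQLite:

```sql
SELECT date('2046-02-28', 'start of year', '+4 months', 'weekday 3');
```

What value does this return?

`start of year` rewinds 2046-02-28 to 2046-01-01.
Adding +4 months to 2046-01-01 gives 2046-05-01.
`weekday 3` advances to the next Wednesday; 2046-05-01 is a Tuesday, so it moves forward to 2046-05-02.

2046-05-02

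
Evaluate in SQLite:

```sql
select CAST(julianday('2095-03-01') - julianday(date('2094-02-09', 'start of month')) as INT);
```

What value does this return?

393

`start of month` rewinds 2094-02-09 to 2094-02-01.
27 days remain in February 2094 after the 1st (28 − 1).
Full months from March 2094 through February 2095 contribute their day counts.
Then 1 day into March 2095.
Total: 27 + 31 + 30 + 31 + 30 + 31 + 31 + 30 + 31 + 30 + 31 + 31 + 28 + 1 = 393.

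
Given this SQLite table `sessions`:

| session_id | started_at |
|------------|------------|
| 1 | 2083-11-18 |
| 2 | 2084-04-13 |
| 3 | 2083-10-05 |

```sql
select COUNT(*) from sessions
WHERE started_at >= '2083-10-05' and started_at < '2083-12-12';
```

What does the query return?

2

Rows in [2083-10-05, 2083-12-12): 2083-11-18, 2083-10-05 → 2 rows.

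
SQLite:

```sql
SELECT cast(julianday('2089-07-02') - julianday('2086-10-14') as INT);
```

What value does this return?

17 days remain in October 2086 after the 14th (31 − 14).
Full months from November 2086 through June 2089 contribute their day counts.
Then 2 days into July 2089.
Total: 17 + 30 + 31 + 31 + 28 + 31 + 30 + 31 + 30 + 31 + 31 + 30 + 31 + 30 + 31 + 31 + 29 + 31 + 30 + 31 + 30 + 31 + 31 + 30 + 31 + 30 + 31 + 31 + 28 + 31 + 30 + 31 + 30 + 2 = 992.

992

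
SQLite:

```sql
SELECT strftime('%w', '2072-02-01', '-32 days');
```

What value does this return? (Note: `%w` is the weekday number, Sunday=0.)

4

First apply '-32 days': 2072-02-01 → 2071-12-31.
2071-12-31 is a Thursday; with Sunday=0 that is 4.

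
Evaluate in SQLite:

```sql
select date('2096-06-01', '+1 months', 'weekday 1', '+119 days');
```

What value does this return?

Adding +1 month to 2096-06-01 gives 2096-07-01.
`weekday 1` advances to the next Monday; 2096-07-01 is a Sunday, so it moves forward to 2096-07-02.
Applying '+119 days' to 2096-07-02: counting 119 days forward gives 2096-10-29.

2096-10-29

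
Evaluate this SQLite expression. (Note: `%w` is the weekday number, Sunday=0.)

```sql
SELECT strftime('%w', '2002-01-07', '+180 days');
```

First apply '+180 days': 2002-01-07 → 2002-07-06.
2002-07-06 is a Saturday; with Sunday=0 that is 6.

6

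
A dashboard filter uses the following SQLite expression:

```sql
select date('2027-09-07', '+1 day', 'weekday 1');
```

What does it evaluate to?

2027-09-13

Advancing 1 more day within September lands on 2027-09-08.
`weekday 1` advances to the next Monday; 2027-09-08 is a Wednesday, so it moves forward to 2027-09-13.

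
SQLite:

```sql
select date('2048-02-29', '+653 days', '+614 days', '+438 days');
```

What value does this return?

Applying '+653 days' to 2048-02-29: counting 653 days forward gives 2049-12-13.
Applying '+614 days' to 2049-12-13: counting 614 days forward gives 2051-08-19.
Applying '+438 days' to 2051-08-19: counting 438 days forward gives 2052-10-30.

2052-10-30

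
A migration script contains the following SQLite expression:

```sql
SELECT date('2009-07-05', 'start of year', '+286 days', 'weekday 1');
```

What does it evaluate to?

2009-10-19

`start of year` rewinds 2009-07-05 to 2009-01-01.
Applying '+286 days' to 2009-01-01: counting 286 days forward gives 2009-10-14.
`weekday 1` advances to the next Monday; 2009-10-14 is a Wednesday, so it moves forward to 2009-10-19.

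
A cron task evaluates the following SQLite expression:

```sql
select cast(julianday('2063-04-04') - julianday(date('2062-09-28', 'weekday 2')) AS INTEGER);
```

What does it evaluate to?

`weekday 2` advances to the next Tuesday; 2062-09-28 is a Thursday, so it moves forward to 2062-10-03.
28 days remain in October 2062 after the 3rd (31 − 3).
November 2062: 30 days.
December 2062: 31 days.
January 2063: 31 days.
February 2063: 28 days.
March 2063: 31 days.
Then 4 days into April 2063.
Total: 28 + 30 + 31 + 31 + 28 + 31 + 4 = 183.

183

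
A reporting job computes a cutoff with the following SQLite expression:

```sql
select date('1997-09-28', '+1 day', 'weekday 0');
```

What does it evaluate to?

1997-10-05

Advancing 1 more day within September lands on 1997-09-29.
`weekday 0` advances to the next Sunday; 1997-09-29 is a Monday, so it moves forward to 1997-10-05.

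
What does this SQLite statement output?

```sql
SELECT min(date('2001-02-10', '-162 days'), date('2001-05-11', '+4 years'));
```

date('2001-02-10', '-162 days') → 2000-09-01.
date('2001-05-11', '+4 years') → 2005-05-11.
Earlier of the two is 2000-09-01.

2000-09-01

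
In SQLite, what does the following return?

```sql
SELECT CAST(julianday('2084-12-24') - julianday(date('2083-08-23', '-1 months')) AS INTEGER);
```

Adding -1 month to 2083-08-23 gives 2083-07-23.
8 days remain in July 2083 after the 23rd (31 − 23).
Full months from August 2083 through November 2084 contribute their day counts.
Then 24 days into December 2084.
Total: 8 + 31 + 30 + 31 + 30 + 31 + 31 + 29 + 31 + 30 + 31 + 30 + 31 + 31 + 30 + 31 + 30 + 24 = 520.

520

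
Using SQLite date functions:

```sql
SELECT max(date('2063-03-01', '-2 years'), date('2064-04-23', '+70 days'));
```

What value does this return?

2064-07-02

date('2063-03-01', '-2 years') → 2061-03-01.
date('2064-04-23', '+70 days') → 2064-07-02.
Later of the two is 2064-07-02.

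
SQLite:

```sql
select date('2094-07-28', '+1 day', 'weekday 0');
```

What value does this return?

2094-08-01

Advancing 1 more day within July lands on 2094-07-29.
`weekday 0` advances to the next Sunday; 2094-07-29 is a Thursday, so it moves forward to 2094-08-01.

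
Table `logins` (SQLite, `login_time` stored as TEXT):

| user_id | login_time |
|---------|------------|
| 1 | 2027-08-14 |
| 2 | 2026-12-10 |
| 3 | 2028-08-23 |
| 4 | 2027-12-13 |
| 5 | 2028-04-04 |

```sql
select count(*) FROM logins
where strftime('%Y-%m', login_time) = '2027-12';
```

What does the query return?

1

Rows with year-month 2027-12: 2027-12-13 → 1.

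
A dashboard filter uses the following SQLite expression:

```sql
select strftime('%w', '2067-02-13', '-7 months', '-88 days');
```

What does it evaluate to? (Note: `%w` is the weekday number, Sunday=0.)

First apply '-7 months', '-88 days': 2067-02-13 → 2066-04-16.
2066-04-16 is a Friday; with Sunday=0 that is 5.

5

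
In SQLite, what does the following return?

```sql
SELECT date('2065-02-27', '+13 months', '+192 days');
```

2066-10-05

Adding +13 months to 2065-02-27 gives 2066-03-27.
Applying '+192 days' to 2066-03-27: counting 192 days forward gives 2066-10-05.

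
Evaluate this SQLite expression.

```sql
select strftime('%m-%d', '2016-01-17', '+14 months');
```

03-17

First apply '+14 months': 2016-01-17 → 2017-03-17.
`%m-%d` extracts the month-day: 03-17.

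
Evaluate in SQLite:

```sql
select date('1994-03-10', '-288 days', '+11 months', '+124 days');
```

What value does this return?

1994-08-28

Applying '-288 days' to 1994-03-10: counting 288 days back gives 1993-05-26.
Adding +11 months to 1993-05-26 gives 1994-04-26.
Applying '+124 days' to 1994-04-26: counting 124 days forward gives 1994-08-28.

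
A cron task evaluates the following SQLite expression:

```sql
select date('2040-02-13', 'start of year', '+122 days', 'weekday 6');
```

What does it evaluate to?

2040-05-05

`start of year` rewinds 2040-02-13 to 2040-01-01.
Applying '+122 days' to 2040-01-01: counting 122 days forward gives 2040-05-02.
`weekday 6` advances to the next Saturday; 2040-05-02 is a Wednesday, so it moves forward to 2040-05-05.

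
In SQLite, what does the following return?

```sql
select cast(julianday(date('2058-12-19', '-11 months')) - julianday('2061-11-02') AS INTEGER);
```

-1383

Adding -11 months to 2058-12-19 gives 2058-01-19.
12 days remain in January 2058 after the 19th (31 − 19).
Full months from February 2058 through October 2061 contribute their day counts.
Then 2 days into November 2061.
Total: 12 + 28 + 31 + 30 + 31 + 30 + 31 + 31 + 30 + 31 + 30 + 31 + 31 + 28 + 31 + 30 + 31 + 30 + 31 + 31 + 30 + 31 + 30 + 31 + 31 + 29 + 31 + 30 + 31 + 30 + 31 + 31 + 30 + 31 + 30 + 31 + 31 + 28 + 31 + 30 + 31 + 30 + 31 + 31 + 30 + 31 + 2 = 1383.
The subtraction is earlier − later, so the result is −1383 → -1383.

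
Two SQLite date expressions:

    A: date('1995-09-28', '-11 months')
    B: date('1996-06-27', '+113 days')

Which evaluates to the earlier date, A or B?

A

A = 1994-10-28.
B = 1996-10-18.
A is earlier.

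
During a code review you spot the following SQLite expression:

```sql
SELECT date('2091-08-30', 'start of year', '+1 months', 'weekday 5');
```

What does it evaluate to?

2091-02-02

`start of year` rewinds 2091-08-30 to 2091-01-01.
Adding +1 month to 2091-01-01 gives 2091-02-01.
`weekday 5` advances to the next Friday; 2091-02-01 is a Thursday, so it moves forward to 2091-02-02.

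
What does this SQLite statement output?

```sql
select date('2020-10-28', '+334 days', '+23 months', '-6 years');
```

Applying '+334 days' to 2020-10-28: counting 334 days forward gives 2021-09-27.
Adding +23 months to 2021-09-27 gives 2023-08-27.
Adding -6 years to 2023-08-27 gives 2017-08-27.

2017-08-27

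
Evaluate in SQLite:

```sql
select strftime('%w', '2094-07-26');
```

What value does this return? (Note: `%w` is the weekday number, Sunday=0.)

2094-07-26 is a Monday; with Sunday=0 that is 1.

1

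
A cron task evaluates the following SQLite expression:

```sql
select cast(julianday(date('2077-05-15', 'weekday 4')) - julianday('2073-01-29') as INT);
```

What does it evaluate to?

`weekday 4` advances to the next Thursday; 2077-05-15 is a Saturday, so it moves forward to 2077-05-20.
2 days remain in January 2073 after the 29th (31 − 29).
Full months from February 2073 through April 2077 contribute their day counts.
Then 20 days into May 2077.
Total: 2 + 28 + 31 + 30 + 31 + 30 + 31 + 31 + 30 + 31 + 30 + 31 + 31 + 28 + 31 + 30 + 31 + 30 + 31 + 31 + 30 + 31 + 30 + 31 + 31 + 28 + 31 + 30 + 31 + 30 + 31 + 31 + 30 + 31 + 30 + 31 + 31 + 29 + 31 + 30 + 31 + 30 + 31 + 31 + 30 + 31 + 30 + 31 + 31 + 28 + 31 + 30 + 20 = 1572.

1572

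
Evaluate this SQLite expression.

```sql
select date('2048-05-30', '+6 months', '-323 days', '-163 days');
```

2047-08-02

Adding +6 months to 2048-05-30 gives 2048-11-30.
Applying '-323 days' to 2048-11-30: counting 323 days back gives 2048-01-12.
Applying '-163 days' to 2048-01-12: counting 163 days back gives 2047-08-02.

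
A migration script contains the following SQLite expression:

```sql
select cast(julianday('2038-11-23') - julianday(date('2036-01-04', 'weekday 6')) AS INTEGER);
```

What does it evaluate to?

`weekday 6` advances to the next Saturday; 2036-01-04 is a Friday, so it moves forward to 2036-01-05.
26 days remain in January 2036 after the 5th (31 − 5).
Full months from February 2036 through October 2038 contribute their day counts.
Then 23 days into November 2038.
Total: 26 + 29 + 31 + 30 + 31 + 30 + 31 + 31 + 30 + 31 + 30 + 31 + 31 + 28 + 31 + 30 + 31 + 30 + 31 + 31 + 30 + 31 + 30 + 31 + 31 + 28 + 31 + 30 + 31 + 30 + 31 + 31 + 30 + 31 + 23 = 1053.

1053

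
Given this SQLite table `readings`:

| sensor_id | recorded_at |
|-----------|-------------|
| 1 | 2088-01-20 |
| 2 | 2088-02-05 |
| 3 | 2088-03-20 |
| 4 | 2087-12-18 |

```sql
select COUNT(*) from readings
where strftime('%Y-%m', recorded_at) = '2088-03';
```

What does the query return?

1

Rows with year-month 2088-03: 2088-03-20 → 1.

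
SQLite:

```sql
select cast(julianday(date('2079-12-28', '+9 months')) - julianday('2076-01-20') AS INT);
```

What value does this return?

Adding +9 months to 2079-12-28 gives 2080-09-28.
11 days remain in January 2076 after the 20th (31 − 20).
Full months from February 2076 through August 2080 contribute their day counts.
Then 28 days into September 2080.
Total: 11 + 29 + 31 + 30 + 31 + 30 + 31 + 31 + 30 + 31 + 30 + 31 + 31 + 28 + 31 + 30 + 31 + 30 + 31 + 31 + 30 + 31 + 30 + 31 + 31 + 28 + 31 + 30 + 31 + 30 + 31 + 31 + 30 + 31 + 30 + 31 + 31 + 28 + 31 + 30 + 31 + 30 + 31 + 31 + 30 + 31 + 30 + 31 + 31 + 29 + 31 + 30 + 31 + 30 + 31 + 31 + 28 = 1713.

1713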